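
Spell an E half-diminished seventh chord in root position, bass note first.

E, G, Bb, D

E half-diminished seventh is E–G–Bb–D. Root position puts the root (E) in the bass, with the remaining tones above: E, G, Bb, D.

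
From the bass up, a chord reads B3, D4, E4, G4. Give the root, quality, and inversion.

E minor seventh, second inversion

The pitch classes B, D, E, G arrange in thirds as E–G–B–D: an E minor seventh chord.
With the fifth (B) in the bass, the chord is in second inversion (figured bass 4/3).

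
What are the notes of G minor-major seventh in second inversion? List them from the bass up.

Spelling G minor-major seventh: G–Bb–D–F#. In second inversion the fifth is bass, giving D, F#, G, Bb from the bottom.

D, F#, G, Bb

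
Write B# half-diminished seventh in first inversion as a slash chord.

First inversion of B# half-diminished seventh has the third (D#) in the bass. As a slash chord: B#ø7/D#.

B#ø7/D#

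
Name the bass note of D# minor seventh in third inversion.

C#

In third inversion the seventh is lowest. For D# minor seventh (D#–F#–A#–C#) that is C#.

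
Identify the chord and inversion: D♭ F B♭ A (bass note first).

Bb minor-major seventh, first inversion

The distinct note names are Db, F, Bb, A. Stacked in thirds they read Bb–Db–F–A, which is a minor-major seventh chord on Bb.
With the third (Db) in the bass, the chord is in first inversion (figured bass 6/5).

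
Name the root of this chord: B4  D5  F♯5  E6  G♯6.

B, D, F#, E, G# are the tones of an E dominant ninth chord (E–G#–B–D–F#), making E the root.

E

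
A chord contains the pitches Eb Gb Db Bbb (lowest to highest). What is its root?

Reordering Eb, Gb, Db, Bbb into stacked thirds gives Eb–Gb–Bbb–Db; the bottom of that stack, Eb, is the root.

Eb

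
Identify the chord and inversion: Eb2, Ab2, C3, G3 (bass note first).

Ab major seventh, second inversion

The distinct note names are Eb, Ab, C, G. Stacked in thirds they read Ab–C–Eb–G, which is a major seventh chord on Ab.
With the fifth (Eb) in the bass, the chord is in second inversion (figured bass 4/3).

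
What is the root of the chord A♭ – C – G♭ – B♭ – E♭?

Ab

Reordering Ab, C, Gb, Bb, Eb into stacked thirds gives Ab–C–Eb–Gb–Bb; the bottom of that stack, Ab, is the root.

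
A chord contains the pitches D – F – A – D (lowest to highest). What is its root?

D

D, F, A are the tones of a D minor triad (D–F–A), making D the root.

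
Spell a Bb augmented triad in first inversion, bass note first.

Spelling Bb augmented: Bb–D–F#. In first inversion the third is bass, giving D, F#, Bb from the bottom.

D, F#, Bb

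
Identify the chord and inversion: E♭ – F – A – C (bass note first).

The pitch classes Eb, F, A, C arrange in thirds as F–A–C–Eb: an F dominant seventh chord.
The lowest note is Eb, the seventh of the chord, so this is third inversion (figured bass 4/2).

F dominant seventh, third inversion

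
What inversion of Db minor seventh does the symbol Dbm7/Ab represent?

second inversion

Dbm7/Ab means Db minor seventh with Ab in the bass. Ab is the fifth of Db minor seventh (Db–Fb–Ab–Cb), so this is second inversion.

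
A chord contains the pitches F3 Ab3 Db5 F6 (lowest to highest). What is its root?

Db

Reordering F, Ab, Db into stacked thirds gives Db–F–Ab; the bottom of that stack, Db, is the root.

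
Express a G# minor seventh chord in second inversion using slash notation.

G#m7/D#

Second inversion of G# minor seventh has the fifth (D#) in the bass. As a slash chord: G#m7/D#.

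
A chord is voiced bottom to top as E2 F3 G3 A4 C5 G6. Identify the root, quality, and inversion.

Reducing to letter names: E, F, G, A, C. These stack in thirds as F–A–C–E–G — an F major ninth chord.
The lowest note is E, the seventh of the chord, so this is third inversion.

F major ninth, third inversion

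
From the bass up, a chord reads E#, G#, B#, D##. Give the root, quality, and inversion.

E# minor-major seventh, root position

The distinct note names are E#, G#, B#, D##. Stacked in thirds they read E#–G#–B#–D##, which is a minor-major seventh chord on E#.
E# is the root of E# minor-major seventh; root in the bass means root position (figured bass 7).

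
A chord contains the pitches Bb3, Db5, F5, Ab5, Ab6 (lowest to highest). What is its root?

Reordering Bb, Db, F, Ab into stacked thirds gives Bb–Db–F–Ab; the bottom of that stack, Bb, is the root.

Bb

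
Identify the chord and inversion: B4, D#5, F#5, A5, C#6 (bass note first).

Reducing to letter names: B, D#, F#, A, C#. These stack in thirds as B–D#–F#–A–C# — a B dominant ninth chord.
The lowest note is B, the root of the chord, so this is root position.

B dominant ninth, root position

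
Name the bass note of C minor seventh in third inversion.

Bb

In third inversion the seventh is lowest. For C minor seventh (C–Eb–G–Bb) that is Bb.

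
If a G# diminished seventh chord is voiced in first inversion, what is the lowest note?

G# diminished seventh is G#–B–D–F. First inversion places the third in the bass: B.

B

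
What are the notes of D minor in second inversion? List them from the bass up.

A, D, F

D minor is D–F–A. Second inversion puts the fifth (A) in the bass, with the remaining tones above: A, D, F.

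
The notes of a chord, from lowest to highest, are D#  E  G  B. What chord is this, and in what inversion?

The distinct note names are D#, E, G, B. Stacked in thirds they read E–G–B–D#, which is a minor-major seventh chord on E.
With the seventh (D#) in the bass, the chord is in third inversion (figured bass 4/2).

E minor-major seventh, third inversion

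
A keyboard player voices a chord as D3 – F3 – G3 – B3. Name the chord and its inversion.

The distinct note names are D, F, G, B. Stacked in thirds they read G–B–D–F, which is a dominant seventh chord on G.
D is the fifth of G dominant seventh; fifth in the bass means second inversion (figured bass 4/3).

G dominant seventh, second inversion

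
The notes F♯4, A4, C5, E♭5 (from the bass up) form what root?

F#

Reordering F#, A, C, Eb into stacked thirds gives F#–A–C–Eb; the bottom of that stack, F#, is the root.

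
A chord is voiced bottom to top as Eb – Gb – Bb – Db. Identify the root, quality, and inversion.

Eb minor seventh, root position

The pitch classes Eb, Gb, Bb, Db arrange in thirds as Eb–Gb–Bb–Db: an Eb minor seventh chord.
With the root (Eb) in the bass, the chord is in root position (figured bass 7).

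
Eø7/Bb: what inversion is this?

Eø7/Bb means E half-diminished seventh with Bb in the bass. Bb is the fifth of E half-diminished seventh (E–G–Bb–D), so this is second inversion.

second inversion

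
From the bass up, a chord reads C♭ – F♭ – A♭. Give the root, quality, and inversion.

Fb major, second inversion

Reducing to letter names: Cb, Fb, Ab. These stack in thirds as Fb–Ab–Cb — an Fb major triad.
Cb is the fifth of Fb major; fifth in the bass means second inversion (figured bass 6/4).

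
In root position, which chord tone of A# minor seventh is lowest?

The root of A# minor seventh (A#–C#–E#–G#) is A#; that is the bass in root position.

A#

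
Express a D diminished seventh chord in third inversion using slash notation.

Third inversion of D diminished seventh has the seventh (Cb) in the bass. As a slash chord: Ddim7/Cb.

Ddim7/Cb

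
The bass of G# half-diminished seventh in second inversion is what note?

In second inversion the fifth is lowest. For G# half-diminished seventh (G#–B–D–F#) that is D.

D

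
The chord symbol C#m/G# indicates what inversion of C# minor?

second inversion

C#m/G# means C# minor with G# in the bass. G# is the fifth of C# minor (C#–E–G#), so this is second inversion.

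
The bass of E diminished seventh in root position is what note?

E

E diminished seventh is E–G–Bb–Db. Root position places the root in the bass: E.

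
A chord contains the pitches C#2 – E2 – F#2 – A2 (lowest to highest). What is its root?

F#

The distinct letter names are C#, E, F#, A. Arranged as a stack of thirds they read F#–A–C#–E, so F# is the root (an F# minor seventh chord).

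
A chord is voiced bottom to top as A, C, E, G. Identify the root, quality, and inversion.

Reducing to letter names: A, C, E, G. These stack in thirds as A–C–E–G — an A minor seventh chord.
The lowest note is A, the root of the chord, so this is root position (figured bass 7).

A minor seventh, root position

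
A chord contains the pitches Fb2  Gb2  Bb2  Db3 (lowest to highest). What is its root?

The distinct letter names are Fb, Gb, Bb, Db. Arranged as a stack of thirds they read Gb–Bb–Db–Fb, so Gb is the root (a Gb dominant seventh chord).

Gb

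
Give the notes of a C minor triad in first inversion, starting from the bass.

The chord tones are C–Eb–G. With the third (Eb) lowest for first inversion: Eb, G, C.

Eb, G, C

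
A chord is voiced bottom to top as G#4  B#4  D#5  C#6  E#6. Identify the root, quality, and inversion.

Reducing to letter names: G#, B#, D#, C#, E#. These stack in thirds as C#–E#–G#–B#–D# — a C# major ninth chord.
With the fifth (G#) in the bass, the chord is in second inversion.

C# major ninth, second inversion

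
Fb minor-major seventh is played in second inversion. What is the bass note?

The fifth of Fb minor-major seventh (Fb–Abb–Cb–Eb) is Cb; that is the bass in second inversion.

Cb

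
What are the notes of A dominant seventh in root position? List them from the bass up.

Spelling A dominant seventh: A–C#–E–G. In root position the root is bass, giving A, C#, E, G from the bottom.

A, C#, E, G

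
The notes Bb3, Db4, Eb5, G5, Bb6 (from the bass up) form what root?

Eb

The distinct letter names are Bb, Db, Eb, G. Arranged as a stack of thirds they read Eb–G–Bb–Db, so Eb is the root (an Eb dominant seventh chord).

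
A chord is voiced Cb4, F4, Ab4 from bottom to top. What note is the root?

Reordering Cb, F, Ab into stacked thirds gives F–Ab–Cb; the bottom of that stack, F, is the root.

F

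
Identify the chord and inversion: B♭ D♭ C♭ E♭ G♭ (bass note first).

Cb major ninth, third inversion

Reducing to letter names: Bb, Db, Cb, Eb, Gb. These stack in thirds as Cb–Eb–Gb–Bb–Db — a Cb major ninth chord.
Bb is the seventh of Cb major ninth; seventh in the bass means third inversion.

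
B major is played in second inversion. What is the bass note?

F#

In second inversion the fifth is lowest. For B major (B–D#–F#) that is F#.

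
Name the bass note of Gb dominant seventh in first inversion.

Bb

The third of Gb dominant seventh (Gb–Bb–Db–Fb) is Bb; that is the bass in first inversion.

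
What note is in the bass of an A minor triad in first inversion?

The third of A minor (A–C–E) is C; that is the bass in first inversion.

C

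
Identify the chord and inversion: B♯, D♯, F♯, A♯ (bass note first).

The pitch classes B#, D#, F#, A# arrange in thirds as B#–D#–F#–A#: a B# half-diminished seventh chord.
B# is the root of B# half-diminished seventh; root in the bass means root position (figured bass 7).

B# half-diminished seventh, root position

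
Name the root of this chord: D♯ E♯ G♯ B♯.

The distinct letter names are D#, E#, G#, B#. Arranged as a stack of thirds they read E#–G#–B#–D#, so E# is the root (an E# minor seventh chord).

E#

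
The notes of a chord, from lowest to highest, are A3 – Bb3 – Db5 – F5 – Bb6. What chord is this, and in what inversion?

Reducing to letter names: A, Bb, Db, F. These stack in thirds as Bb–Db–F–A — a Bb minor-major seventh chord.
With the seventh (A) in the bass, the chord is in third inversion (figured bass 4/2).

Bb minor-major seventh, third inversion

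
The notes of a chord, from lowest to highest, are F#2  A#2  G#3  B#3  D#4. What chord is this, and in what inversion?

G# dominant ninth, third inversion

The pitch classes F#, A#, G#, B#, D# arrange in thirds as G#–B#–D#–F#–A#: a G# dominant ninth chord.
The lowest note is F#, the seventh of the chord, so this is third inversion.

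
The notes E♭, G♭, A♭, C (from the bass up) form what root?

Reordering Eb, Gb, Ab, C into stacked thirds gives Ab–C–Eb–Gb; the bottom of that stack, Ab, is the root.

Ab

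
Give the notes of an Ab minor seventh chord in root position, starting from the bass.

Ab, Cb, Eb, Gb

The chord tones are Ab–Cb–Eb–Gb. With the root (Ab) lowest for root position: Ab, Cb, Eb, Gb.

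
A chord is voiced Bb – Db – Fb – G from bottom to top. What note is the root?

G

Bb, Db, Fb, G are the tones of a G diminished seventh chord (G–Bb–Db–Fb), making G the root.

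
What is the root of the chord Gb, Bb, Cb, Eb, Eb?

The distinct letter names are Gb, Bb, Cb, Eb. Arranged as a stack of thirds they read Cb–Eb–Gb–Bb, so Cb is the root (a Cb major seventh chord).

Cb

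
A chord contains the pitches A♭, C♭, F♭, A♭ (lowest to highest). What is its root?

Fb

Reordering Ab, Cb, Fb into stacked thirds gives Fb–Ab–Cb; the bottom of that stack, Fb, is the root.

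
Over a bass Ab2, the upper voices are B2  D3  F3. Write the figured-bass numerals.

The notes Ab, B, D, F stack in thirds as B–D–F–Ab — a B diminished seventh chord. The bass Ab is the seventh, so this is third inversion: figured 4/2.

4/2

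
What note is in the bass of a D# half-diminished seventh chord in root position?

D#

D# half-diminished seventh is D#–F#–A–C#. Root position places the root in the bass: D#.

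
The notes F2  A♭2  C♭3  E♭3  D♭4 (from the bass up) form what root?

Db

F, Ab, Cb, Eb, Db are the tones of a Db dominant ninth chord (Db–F–Ab–Cb–Eb), making Db the root.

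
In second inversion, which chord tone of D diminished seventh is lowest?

The fifth of D diminished seventh (D–F–Ab–Cb) is Ab; that is the bass in second inversion.

Ab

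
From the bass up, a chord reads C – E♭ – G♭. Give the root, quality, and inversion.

C diminished, root position

The pitch classes C, Eb, Gb arrange in thirds as C–Eb–Gb: a C diminished triad.
With the root (C) in the bass, the chord is in root position (figured bass 5/3).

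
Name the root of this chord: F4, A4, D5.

Reordering F, A, D into stacked thirds gives D–F–A; the bottom of that stack, D, is the root.

D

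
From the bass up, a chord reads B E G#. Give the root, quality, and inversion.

E major, second inversion

The distinct note names are B, E, G#. Stacked in thirds they read E–G#–B, which is a major triad on E.
The lowest note is B, the fifth of the chord, so this is second inversion (figured bass 6/4).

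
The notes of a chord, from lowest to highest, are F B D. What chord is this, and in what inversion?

B diminished, second inversion

The distinct note names are F, B, D. Stacked in thirds they read B–D–F, which is a diminished triad on B.
With the fifth (F) in the bass, the chord is in second inversion (figured bass 6/4).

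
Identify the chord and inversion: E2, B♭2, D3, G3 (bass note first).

E half-diminished seventh, root position

The pitch classes E, Bb, D, G arrange in thirds as E–G–Bb–D: an E half-diminished seventh chord.
With the root (E) in the bass, the chord is in root position (figured bass 7).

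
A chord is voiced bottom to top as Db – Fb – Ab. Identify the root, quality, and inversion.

The distinct note names are Db, Fb, Ab. Stacked in thirds they read Db–Fb–Ab, which is a minor triad on Db.
The lowest note is Db, the root of the chord, so this is root position (figured bass 5/3).

Db minor, root position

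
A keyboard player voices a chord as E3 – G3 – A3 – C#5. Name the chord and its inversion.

The distinct note names are E, G, A, C#. Stacked in thirds they read A–C#–E–G, which is a dominant seventh chord on A.
The lowest note is E, the fifth of the chord, so this is second inversion (figured bass 4/3).

A dominant seventh, second inversion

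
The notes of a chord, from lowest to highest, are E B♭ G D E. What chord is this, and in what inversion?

E half-diminished seventh, root position

Reducing to letter names: E, Bb, G, D. These stack in thirds as E–G–Bb–D — an E half-diminished seventh chord.
With the root (E) in the bass, the chord is in root position (figured bass 7).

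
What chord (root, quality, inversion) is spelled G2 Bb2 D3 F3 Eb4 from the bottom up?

The distinct note names are G, Bb, D, F, Eb. Stacked in thirds they read Eb–G–Bb–D–F, which is a major ninth chord on Eb.
With the third (G) in the bass, the chord is in first inversion.

Eb major ninth, first inversion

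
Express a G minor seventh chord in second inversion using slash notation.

Gm7/D

Second inversion of G minor seventh has the fifth (D) in the bass. As a slash chord: Gm7/D.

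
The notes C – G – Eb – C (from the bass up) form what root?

C

Reordering C, G, Eb into stacked thirds gives C–Eb–G; the bottom of that stack, C, is the root.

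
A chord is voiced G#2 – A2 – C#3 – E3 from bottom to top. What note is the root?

The distinct letter names are G#, A, C#, E. Arranged as a stack of thirds they read A–C#–E–G#, so A is the root (an A major seventh chord).

A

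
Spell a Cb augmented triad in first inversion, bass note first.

Eb, G, Cb

Cb augmented is Cb–Eb–G. First inversion puts the third (Eb) in the bass, with the remaining tones above: Eb, G, Cb.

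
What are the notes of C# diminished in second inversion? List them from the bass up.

G, C#, E

Spelling C# diminished: C#–E–G. In second inversion the fifth is bass, giving G, C#, E from the bottom.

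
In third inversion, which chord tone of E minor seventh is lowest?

D

The seventh of E minor seventh (E–G–B–D) is D; that is the bass in third inversion.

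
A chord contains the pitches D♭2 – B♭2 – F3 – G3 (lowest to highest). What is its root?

The distinct letter names are Db, Bb, F, G. Arranged as a stack of thirds they read G–Bb–Db–F, so G is the root (a G half-diminished seventh chord).

G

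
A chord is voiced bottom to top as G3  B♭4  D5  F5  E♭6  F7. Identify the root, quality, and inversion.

Eb major ninth, first inversion

Reducing to letter names: G, Bb, D, F, Eb. These stack in thirds as Eb–G–Bb–D–F — an Eb major ninth chord.
The lowest note is G, the third of the chord, so this is first inversion.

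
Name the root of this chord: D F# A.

D

Reordering D, F#, A into stacked thirds gives D–F#–A; the bottom of that stack, D, is the root.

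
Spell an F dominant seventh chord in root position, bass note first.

Spelling F dominant seventh: F–A–C–Eb. In root position the root is bass, giving F, A, C, Eb from the bottom.

F, A, C, Eb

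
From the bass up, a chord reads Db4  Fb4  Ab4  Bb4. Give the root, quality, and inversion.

Reducing to letter names: Db, Fb, Ab, Bb. These stack in thirds as Bb–Db–Fb–Ab — a Bb half-diminished seventh chord.
With the third (Db) in the bass, the chord is in first inversion (figured bass 6/5).

Bb half-diminished seventh, first inversion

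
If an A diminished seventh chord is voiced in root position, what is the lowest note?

A diminished seventh is A–C–Eb–Gb. Root position places the root in the bass: A.

A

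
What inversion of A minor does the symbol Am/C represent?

first inversion

Am/C means A minor with C in the bass. C is the third of A minor (A–C–E), so this is first inversion.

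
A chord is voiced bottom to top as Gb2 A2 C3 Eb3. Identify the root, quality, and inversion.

A diminished seventh, third inversion

Reducing to letter names: Gb, A, C, Eb. These stack in thirds as A–C–Eb–Gb — an A diminished seventh chord.
Gb is the seventh of A diminished seventh; seventh in the bass means third inversion (figured bass 4/2).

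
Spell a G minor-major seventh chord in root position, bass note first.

G minor-major seventh is G–Bb–D–F#. Root position puts the root (G) in the bass, with the remaining tones above: G, Bb, D, F#.

G, Bb, D, F#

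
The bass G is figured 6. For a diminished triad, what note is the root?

E

The figures 6 mean the third of the chord is in the bass. If G is the third of a diminished triad, the root is E (chord tones E–G–Bb).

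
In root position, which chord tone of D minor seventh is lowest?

D minor seventh is D–F–A–C. Root position places the root in the bass: D.

D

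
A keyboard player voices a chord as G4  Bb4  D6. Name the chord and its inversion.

Reducing to letter names: G, Bb, D. These stack in thirds as G–Bb–D — a G minor triad.
G is the root of G minor; root in the bass means root position (figured bass 5/3).

G minor, root position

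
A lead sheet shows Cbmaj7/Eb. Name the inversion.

Cbmaj7/Eb means Cb major seventh with Eb in the bass. Eb is the third of Cb major seventh (Cb–Eb–Gb–Bb), so this is first inversion.

first inversion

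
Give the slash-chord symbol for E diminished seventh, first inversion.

Edim7/G

First inversion of E diminished seventh has the third (G) in the bass. As a slash chord: Edim7/G.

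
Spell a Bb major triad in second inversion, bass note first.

Bb major is Bb–D–F. Second inversion puts the fifth (F) in the bass, with the remaining tones above: F, Bb, D.

F, Bb, D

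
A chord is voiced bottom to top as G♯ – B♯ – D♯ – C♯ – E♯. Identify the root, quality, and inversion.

The distinct note names are G#, B#, D#, C#, E#. Stacked in thirds they read C#–E#–G#–B#–D#, which is a major ninth chord on C#.
G# is the fifth of C# major ninth; fifth in the bass means second inversion.

C# major ninth, second inversion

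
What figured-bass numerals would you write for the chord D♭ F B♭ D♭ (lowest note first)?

The notes Db, F, Bb stack in thirds as Bb–Db–F — a Bb minor triad. The bass Db is the third, so this is first inversion: figured 6.

6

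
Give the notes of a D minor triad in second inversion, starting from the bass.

Spelling D minor: D–F–A. In second inversion the fifth is bass, giving A, D, F from the bottom.

A, D, F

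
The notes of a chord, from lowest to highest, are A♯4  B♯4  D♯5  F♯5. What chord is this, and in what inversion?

B# half-diminished seventh, third inversion

The pitch classes A#, B#, D#, F# arrange in thirds as B#–D#–F#–A#: a B# half-diminished seventh chord.
A# is the seventh of B# half-diminished seventh; seventh in the bass means third inversion (figured bass 4/2).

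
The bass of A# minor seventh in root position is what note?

A#

In root position the root is lowest. For A# minor seventh (A#–C#–E#–G#) that is A#.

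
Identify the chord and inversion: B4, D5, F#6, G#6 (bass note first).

G# half-diminished seventh, first inversion

Reducing to letter names: B, D, F#, G#. These stack in thirds as G#–B–D–F# — a G# half-diminished seventh chord.
The lowest note is B, the third of the chord, so this is first inversion (figured bass 6/5).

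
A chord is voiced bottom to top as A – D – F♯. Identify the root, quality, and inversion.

D major, second inversion

Reducing to letter names: A, D, F#. These stack in thirds as D–F#–A — a D major triad.
The lowest note is A, the fifth of the chord, so this is second inversion (figured bass 6/4).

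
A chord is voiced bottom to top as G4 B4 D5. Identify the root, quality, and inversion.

The pitch classes G, B, D arrange in thirds as G–B–D: a G major triad.
G is the root of G major; root in the bass means root position (figured bass 5/3).

G major, root position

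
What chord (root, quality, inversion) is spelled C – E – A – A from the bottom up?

A minor, first inversion

The pitch classes C, E, A arrange in thirds as A–C–E: an A minor triad.
With the third (C) in the bass, the chord is in first inversion (figured bass 6).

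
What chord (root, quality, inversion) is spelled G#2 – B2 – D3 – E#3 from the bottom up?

The distinct note names are G#, B, D, E#. Stacked in thirds they read E#–G#–B–D, which is a diminished seventh chord on E#.
The lowest note is G#, the third of the chord, so this is first inversion (figured bass 6/5).

E# diminished seventh, first inversion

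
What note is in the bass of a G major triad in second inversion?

D

The fifth of G major (G–B–D) is D; that is the bass in second inversion.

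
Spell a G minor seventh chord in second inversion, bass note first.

Spelling G minor seventh: G–Bb–D–F. In second inversion the fifth is bass, giving D, F, G, Bb from the bottom.

D, F, G, Bb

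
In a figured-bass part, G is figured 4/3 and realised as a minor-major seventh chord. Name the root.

C

The figures 4/3 mean the fifth of the chord is in the bass. If G is the fifth of a minor-major seventh chord, the root is C (chord tones C–Eb–G–B).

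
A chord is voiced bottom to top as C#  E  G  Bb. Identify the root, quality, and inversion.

C# diminished seventh, root position

The distinct note names are C#, E, G, Bb. Stacked in thirds they read C#–E–G–Bb, which is a diminished seventh chord on C#.
With the root (C#) in the bass, the chord is in root position (figured bass 7).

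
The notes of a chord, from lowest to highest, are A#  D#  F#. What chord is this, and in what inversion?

D# minor, second inversion

The distinct note names are A#, D#, F#. Stacked in thirds they read D#–F#–A#, which is a minor triad on D#.
With the fifth (A#) in the bass, the chord is in second inversion (figured bass 6/4).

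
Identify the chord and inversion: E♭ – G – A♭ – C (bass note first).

Ab major seventh, second inversion

The distinct note names are Eb, G, Ab, C. Stacked in thirds they read Ab–C–Eb–G, which is a major seventh chord on Ab.
Eb is the fifth of Ab major seventh; fifth in the bass means second inversion (figured bass 4/3).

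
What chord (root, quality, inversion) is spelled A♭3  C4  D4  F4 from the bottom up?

D half-diminished seventh, second inversion

The pitch classes Ab, C, D, F arrange in thirds as D–F–Ab–C: a D half-diminished seventh chord.
The lowest note is Ab, the fifth of the chord, so this is second inversion (figured bass 4/3).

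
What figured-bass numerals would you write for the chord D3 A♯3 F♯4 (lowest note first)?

The notes D, A#, F# stack in thirds as D–F#–A# — a D augmented triad. The bass D is the root, so this is root position: figured 5/3.

5/3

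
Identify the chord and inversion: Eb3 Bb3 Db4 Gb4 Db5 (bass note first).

The pitch classes Eb, Bb, Db, Gb arrange in thirds as Eb–Gb–Bb–Db: an Eb minor seventh chord.
With the root (Eb) in the bass, the chord is in root position (figured bass 7).

Eb minor seventh, root position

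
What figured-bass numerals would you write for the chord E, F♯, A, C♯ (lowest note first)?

The notes E, F#, A, C# stack in thirds as F#–A–C#–E — an F# minor seventh chord. The bass E is the seventh, so this is third inversion: figured 4/2.

4/2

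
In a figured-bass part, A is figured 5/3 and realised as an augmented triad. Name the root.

A

The figures 5/3 mean the root of the chord is in the bass. If A is the root of an augmented triad, the root is A (chord tones A–C#–E#).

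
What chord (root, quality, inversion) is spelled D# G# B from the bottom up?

Reducing to letter names: D#, G#, B. These stack in thirds as G#–B–D# — a G# minor triad.
With the fifth (D#) in the bass, the chord is in second inversion (figured bass 6/4).

G# minor, second inversion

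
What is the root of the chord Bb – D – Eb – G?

Bb, D, Eb, G are the tones of an Eb major seventh chord (Eb–G–Bb–D), making Eb the root.

Eb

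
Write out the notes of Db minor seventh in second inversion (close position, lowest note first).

Db minor seventh is Db–Fb–Ab–Cb. Second inversion puts the fifth (Ab) in the bass, with the remaining tones above: Ab, Cb, Db, Fb.

Ab, Cb, Db, Fb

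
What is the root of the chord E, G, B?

Reordering E, G, B into stacked thirds gives E–G–B; the bottom of that stack, E, is the root.

E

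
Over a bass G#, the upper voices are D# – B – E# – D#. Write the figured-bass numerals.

6/5

The notes G#, D#, B, E# stack in thirds as E#–G#–B–D# — an E# half-diminished seventh chord. The bass G# is the third, so this is first inversion: figured 6/5.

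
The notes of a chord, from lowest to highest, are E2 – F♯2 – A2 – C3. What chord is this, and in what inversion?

F# half-diminished seventh, third inversion

Reducing to letter names: E, F#, A, C. These stack in thirds as F#–A–C–E — an F# half-diminished seventh chord.
The lowest note is E, the seventh of the chord, so this is third inversion (figured bass 4/2).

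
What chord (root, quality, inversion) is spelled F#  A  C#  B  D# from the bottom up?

B dominant ninth, second inversion

The pitch classes F#, A, C#, B, D# arrange in thirds as B–D#–F#–A–C#: a B dominant ninth chord.
With the fifth (F#) in the bass, the chord is in second inversion.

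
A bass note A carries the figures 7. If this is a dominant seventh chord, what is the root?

A

The figures 7 mean the root of the chord is in the bass. If A is the root of a dominant seventh chord, the root is A (chord tones A–C#–E–G).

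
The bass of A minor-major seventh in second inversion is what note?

In second inversion the fifth is lowest. For A minor-major seventh (A–C–E–G#) that is E.

E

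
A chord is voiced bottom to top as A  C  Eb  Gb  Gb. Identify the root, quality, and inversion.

The pitch classes A, C, Eb, Gb arrange in thirds as A–C–Eb–Gb: an A diminished seventh chord.
A is the root of A diminished seventh; root in the bass means root position (figured bass 7).

A diminished seventh, root position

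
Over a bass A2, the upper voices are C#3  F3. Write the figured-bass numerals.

The notes A, C#, F stack in thirds as F–A–C# — an F augmented triad. The bass A is the third, so this is first inversion: figured 6.

6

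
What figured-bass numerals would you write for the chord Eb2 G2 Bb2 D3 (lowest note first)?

7

The notes Eb, G, Bb, D stack in thirds as Eb–G–Bb–D — an Eb major seventh chord. The bass Eb is the root, so this is root position: figured 7.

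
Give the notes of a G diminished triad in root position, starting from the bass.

G, Bb, Db

Spelling G diminished: G–Bb–Db. In root position the root is bass, giving G, Bb, Db from the bottom.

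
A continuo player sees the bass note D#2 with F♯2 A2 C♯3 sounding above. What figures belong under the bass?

The notes D#, F#, A, C# stack in thirds as D#–F#–A–C# — a D# half-diminished seventh chord. The bass D# is the root, so this is root position: figured 7.

7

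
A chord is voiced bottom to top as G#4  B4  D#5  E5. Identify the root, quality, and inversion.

E major seventh, first inversion

The distinct note names are G#, B, D#, E. Stacked in thirds they read E–G#–B–D#, which is a major seventh chord on E.
With the third (G#) in the bass, the chord is in first inversion (figured bass 6/5).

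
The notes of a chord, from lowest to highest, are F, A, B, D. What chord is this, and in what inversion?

B half-diminished seventh, second inversion

Reducing to letter names: F, A, B, D. These stack in thirds as B–D–F–A — a B half-diminished seventh chord.
With the fifth (F) in the bass, the chord is in second inversion (figured bass 4/3).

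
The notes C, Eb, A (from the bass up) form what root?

A

The distinct letter names are C, Eb, A. Arranged as a stack of thirds they read A–C–Eb, so A is the root (an A diminished triad).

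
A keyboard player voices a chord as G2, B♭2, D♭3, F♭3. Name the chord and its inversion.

Reducing to letter names: G, Bb, Db, Fb. These stack in thirds as G–Bb–Db–Fb — a G diminished seventh chord.
The lowest note is G, the root of the chord, so this is root position (figured bass 7).

G diminished seventh, root position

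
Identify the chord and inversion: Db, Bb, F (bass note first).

Bb minor, first inversion

The distinct note names are Db, Bb, F. Stacked in thirds they read Bb–Db–F, which is a minor triad on Bb.
Db is the third of Bb minor; third in the bass means first inversion (figured bass 6).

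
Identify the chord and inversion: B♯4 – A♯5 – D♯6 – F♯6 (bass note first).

B# half-diminished seventh, root position

The pitch classes B#, A#, D#, F# arrange in thirds as B#–D#–F#–A#: a B# half-diminished seventh chord.
B# is the root of B# half-diminished seventh; root in the bass means root position (figured bass 7).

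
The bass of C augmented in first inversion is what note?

E

In first inversion the third is lowest. For C augmented (C–E–G#) that is E.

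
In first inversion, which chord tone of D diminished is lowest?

D diminished is D–F–Ab. First inversion places the third in the bass: F.

F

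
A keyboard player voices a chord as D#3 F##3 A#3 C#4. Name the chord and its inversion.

The distinct note names are D#, F##, A#, C#. Stacked in thirds they read D#–F##–A#–C#, which is a dominant seventh chord on D#.
The lowest note is D#, the root of the chord, so this is root position (figured bass 7).

D# dominant seventh, root position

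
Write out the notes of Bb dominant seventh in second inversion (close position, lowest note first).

Spelling Bb dominant seventh: Bb–D–F–Ab. In second inversion the fifth is bass, giving F, Ab, Bb, D from the bottom.

F, Ab, Bb, D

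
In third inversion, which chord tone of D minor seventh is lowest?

C

D minor seventh is D–F–A–C. Third inversion places the seventh in the bass: C.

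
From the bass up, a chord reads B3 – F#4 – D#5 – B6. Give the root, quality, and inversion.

B major, root position

The pitch classes B, F#, D# arrange in thirds as B–D#–F#: a B major triad.
B is the root of B major; root in the bass means root position (figured bass 5/3).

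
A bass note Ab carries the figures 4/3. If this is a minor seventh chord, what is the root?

The figures 4/3 mean the fifth of the chord is in the bass. If Ab is the fifth of a minor seventh chord, the root is Db (chord tones Db–Fb–Ab–Cb).

Db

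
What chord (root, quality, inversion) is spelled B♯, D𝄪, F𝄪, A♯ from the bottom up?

Reducing to letter names: B#, D##, F##, A#. These stack in thirds as B#–D##–F##–A# — a B# dominant seventh chord.
The lowest note is B#, the root of the chord, so this is root position (figured bass 7).

B# dominant seventh, root position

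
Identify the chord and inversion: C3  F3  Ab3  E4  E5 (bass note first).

The pitch classes C, F, Ab, E arrange in thirds as F–Ab–C–E: an F minor-major seventh chord.
With the fifth (C) in the bass, the chord is in second inversion (figured bass 4/3).

F minor-major seventh, second inversion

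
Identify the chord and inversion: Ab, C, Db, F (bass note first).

Db major seventh, second inversion

The distinct note names are Ab, C, Db, F. Stacked in thirds they read Db–F–Ab–C, which is a major seventh chord on Db.
The lowest note is Ab, the fifth of the chord, so this is second inversion (figured bass 4/3).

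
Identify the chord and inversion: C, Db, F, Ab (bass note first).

The distinct note names are C, Db, F, Ab. Stacked in thirds they read Db–F–Ab–C, which is a major seventh chord on Db.
The lowest note is C, the seventh of the chord, so this is third inversion (figured bass 4/2).

Db major seventh, third inversion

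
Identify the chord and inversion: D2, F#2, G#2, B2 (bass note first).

The distinct note names are D, F#, G#, B. Stacked in thirds they read G#–B–D–F#, which is a half-diminished seventh chord on G#.
D is the fifth of G# half-diminished seventh; fifth in the bass means second inversion (figured bass 4/3).

G# half-diminished seventh, second inversion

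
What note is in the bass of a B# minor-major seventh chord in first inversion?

B# minor-major seventh is B#–D#–F##–A##. First inversion places the third in the bass: D#.

D#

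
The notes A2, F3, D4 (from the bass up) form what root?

The distinct letter names are A, F, D. Arranged as a stack of thirds they read D–F–A, so D is the root (a D minor triad).

D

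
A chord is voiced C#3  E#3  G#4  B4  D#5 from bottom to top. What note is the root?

The distinct letter names are C#, E#, G#, B, D#. Arranged as a stack of thirds they read C#–E#–G#–B–D#, so C# is the root (a C# dominant ninth chord).

C#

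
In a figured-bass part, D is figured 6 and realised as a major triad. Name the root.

Bb

The figures 6 mean the third of the chord is in the bass. If D is the third of a major triad, the root is Bb (chord tones Bb–D–F).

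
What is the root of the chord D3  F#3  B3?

B

Reordering D, F#, B into stacked thirds gives B–D–F#; the bottom of that stack, B, is the root.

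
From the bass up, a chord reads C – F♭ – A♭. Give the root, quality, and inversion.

Fb augmented, second inversion

Reducing to letter names: C, Fb, Ab. These stack in thirds as Fb–Ab–C — an Fb augmented triad.
The lowest note is C, the fifth of the chord, so this is second inversion (figured bass 6/4).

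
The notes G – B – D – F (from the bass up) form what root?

The distinct letter names are G, B, D, F. Arranged as a stack of thirds they read G–B–D–F, so G is the root (a G dominant seventh chord).

G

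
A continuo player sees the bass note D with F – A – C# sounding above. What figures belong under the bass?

The notes D, F, A, C# stack in thirds as D–F–A–C# — a D minor-major seventh chord. The bass D is the root, so this is root position: figured 7.

7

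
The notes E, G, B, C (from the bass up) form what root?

C

Reordering E, G, B, C into stacked thirds gives C–E–G–B; the bottom of that stack, C, is the root.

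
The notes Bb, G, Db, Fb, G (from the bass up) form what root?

G

The distinct letter names are Bb, G, Db, Fb. Arranged as a stack of thirds they read G–Bb–Db–Fb, so G is the root (a G diminished seventh chord).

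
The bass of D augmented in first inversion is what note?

F#

In first inversion the third is lowest. For D augmented (D–F#–A#) that is F#.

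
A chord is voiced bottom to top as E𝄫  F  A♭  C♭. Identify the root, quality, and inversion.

The pitch classes Ebb, F, Ab, Cb arrange in thirds as F–Ab–Cb–Ebb: an F diminished seventh chord.
The lowest note is Ebb, the seventh of the chord, so this is third inversion (figured bass 4/2).

F diminished seventh, third inversion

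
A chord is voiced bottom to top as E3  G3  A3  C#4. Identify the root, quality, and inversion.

Reducing to letter names: E, G, A, C#. These stack in thirds as A–C#–E–G — an A dominant seventh chord.
E is the fifth of A dominant seventh; fifth in the bass means second inversion (figured bass 4/3).

A dominant seventh, second inversion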